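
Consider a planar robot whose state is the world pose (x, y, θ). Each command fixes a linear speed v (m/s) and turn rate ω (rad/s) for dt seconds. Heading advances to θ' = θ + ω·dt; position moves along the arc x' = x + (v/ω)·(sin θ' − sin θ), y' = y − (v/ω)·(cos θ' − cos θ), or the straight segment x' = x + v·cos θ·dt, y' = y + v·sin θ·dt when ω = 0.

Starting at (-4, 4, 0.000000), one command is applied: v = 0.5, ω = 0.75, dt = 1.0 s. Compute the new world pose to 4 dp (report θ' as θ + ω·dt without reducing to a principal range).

θ' = 0.0000 + 0.75·1.0 = 0.7500
R = v/ω = 0.5/0.75 = 0.6667
x' = -4 + 0.6667·(sin 0.7500 − sin 0.0000) = -3.5456
y' = 4 − 0.6667·(cos 0.7500 − cos 0.0000) = 4.1789

(-3.5456, 4.1789, 0.7500)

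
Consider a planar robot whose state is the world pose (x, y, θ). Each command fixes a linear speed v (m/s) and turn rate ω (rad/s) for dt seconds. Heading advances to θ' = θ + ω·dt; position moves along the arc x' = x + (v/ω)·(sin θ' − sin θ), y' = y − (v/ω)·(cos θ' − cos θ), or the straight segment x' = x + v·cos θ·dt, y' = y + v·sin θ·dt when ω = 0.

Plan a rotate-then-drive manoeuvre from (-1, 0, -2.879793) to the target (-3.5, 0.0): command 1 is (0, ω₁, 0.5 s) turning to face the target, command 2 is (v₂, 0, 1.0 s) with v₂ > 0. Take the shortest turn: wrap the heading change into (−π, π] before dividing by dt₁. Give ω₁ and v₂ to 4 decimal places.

ω₁ = -0.5236, v₂ = 2.5000

heading to target = atan2(0−0, -3.5−-1) = 3.1416
Δθ = wrap(3.1416 − -2.8798) = -0.2618; ω₁ = Δθ/dt₁ = -0.5236
distance = √((-3.5−-1)² + (0−0)²) = 2.5000; v₂ = distance/dt₂ = 2.5000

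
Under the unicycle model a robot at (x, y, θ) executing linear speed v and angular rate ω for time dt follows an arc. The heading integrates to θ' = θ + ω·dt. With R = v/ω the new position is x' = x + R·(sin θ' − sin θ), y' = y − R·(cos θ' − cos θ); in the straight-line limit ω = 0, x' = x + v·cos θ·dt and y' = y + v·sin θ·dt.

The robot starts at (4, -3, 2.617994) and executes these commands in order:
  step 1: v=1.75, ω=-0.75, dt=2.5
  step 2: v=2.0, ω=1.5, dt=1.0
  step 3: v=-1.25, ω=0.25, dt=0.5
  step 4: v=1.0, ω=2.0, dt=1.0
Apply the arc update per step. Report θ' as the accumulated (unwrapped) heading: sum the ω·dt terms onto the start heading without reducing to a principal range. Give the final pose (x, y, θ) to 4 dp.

(3.3282, 1.8989, 4.3680)

step 1: θ'=0.7430 (R=-2.3333) → pose (3.5882, 0.7391, 0.7430)
step 2: θ'=2.2430 (R=1.3333) → pose (3.7295, 2.5513, 2.2430)
step 3: θ'=2.3680 (R=-5.0000) → pose (4.1482, 2.0878, 2.3680)
step 4: θ'=4.3680 (R=0.5000) → pose (3.3282, 1.8989, 4.3680)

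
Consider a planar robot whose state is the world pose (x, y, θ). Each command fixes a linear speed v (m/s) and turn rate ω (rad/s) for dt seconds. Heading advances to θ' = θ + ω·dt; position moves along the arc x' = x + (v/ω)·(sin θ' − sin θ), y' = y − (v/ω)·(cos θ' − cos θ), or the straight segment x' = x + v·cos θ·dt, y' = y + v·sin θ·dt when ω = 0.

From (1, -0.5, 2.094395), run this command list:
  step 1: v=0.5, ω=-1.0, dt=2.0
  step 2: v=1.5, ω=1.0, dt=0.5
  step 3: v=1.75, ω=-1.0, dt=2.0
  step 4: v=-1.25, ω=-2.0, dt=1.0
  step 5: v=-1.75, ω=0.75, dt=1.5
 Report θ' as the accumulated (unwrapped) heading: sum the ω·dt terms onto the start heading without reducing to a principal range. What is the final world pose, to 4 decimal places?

step 1: θ'=0.0944 (R=-0.5000) → pose (1.3859, 0.2478, 0.0944)
step 2: θ'=0.5944 (R=1.5000) → pose (2.0845, 0.4984, 0.5944)
step 3: θ'=-1.4056 (R=-1.7500) → pose (4.7907, -0.6637, -1.4056)
step 4: θ'=-3.4056 (R=0.6250) → pose (5.5703, 0.0424, -3.4056)
step 5: θ'=-2.2806 (R=-2.3333) → pose (7.9490, 0.7743, -2.2806)

(7.9490, 0.7743, -2.2806)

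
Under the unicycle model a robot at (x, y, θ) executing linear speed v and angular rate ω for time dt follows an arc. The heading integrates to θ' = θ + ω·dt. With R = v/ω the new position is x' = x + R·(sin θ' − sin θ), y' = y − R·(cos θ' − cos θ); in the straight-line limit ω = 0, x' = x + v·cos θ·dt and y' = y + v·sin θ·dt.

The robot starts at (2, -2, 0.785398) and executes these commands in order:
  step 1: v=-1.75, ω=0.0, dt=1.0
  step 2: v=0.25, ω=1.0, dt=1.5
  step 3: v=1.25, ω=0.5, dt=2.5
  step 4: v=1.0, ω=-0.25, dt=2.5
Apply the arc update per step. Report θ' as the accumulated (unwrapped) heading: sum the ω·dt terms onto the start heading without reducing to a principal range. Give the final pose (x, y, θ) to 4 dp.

(-4.5244, -2.4262, 2.9104)

step 1: θ'=0.7854 (straight) → pose (0.7626, -3.2374, 0.7854)
step 2: θ'=2.2854 (R=0.2500) → pose (0.7746, -2.8968, 2.2854)
step 3: θ'=3.5354 (R=2.5000) → pose (-2.0730, -2.2265, 3.5354)
step 4: θ'=2.9104 (R=-4.0000) → pose (-4.5244, -2.4262, 2.9104)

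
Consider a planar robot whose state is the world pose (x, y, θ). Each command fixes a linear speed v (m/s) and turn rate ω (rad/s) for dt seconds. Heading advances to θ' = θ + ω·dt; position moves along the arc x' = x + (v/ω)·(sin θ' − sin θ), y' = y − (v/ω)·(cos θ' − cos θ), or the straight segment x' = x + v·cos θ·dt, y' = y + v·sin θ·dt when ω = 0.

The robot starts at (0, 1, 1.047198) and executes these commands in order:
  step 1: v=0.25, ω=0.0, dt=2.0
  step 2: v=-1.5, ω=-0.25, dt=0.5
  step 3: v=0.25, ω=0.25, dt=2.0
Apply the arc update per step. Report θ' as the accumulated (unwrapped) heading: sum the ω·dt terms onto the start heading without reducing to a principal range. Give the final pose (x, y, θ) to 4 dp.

(0.0275, 1.2646, 1.4222)

step 1: θ'=1.0472 (straight) → pose (0.2500, 1.4330, 1.0472)
step 2: θ'=0.9222 (R=6.0000) → pose (-0.1646, 0.8086, 0.9222)
step 3: θ'=1.4222 (R=1.0000) → pose (0.0275, 1.2646, 1.4222)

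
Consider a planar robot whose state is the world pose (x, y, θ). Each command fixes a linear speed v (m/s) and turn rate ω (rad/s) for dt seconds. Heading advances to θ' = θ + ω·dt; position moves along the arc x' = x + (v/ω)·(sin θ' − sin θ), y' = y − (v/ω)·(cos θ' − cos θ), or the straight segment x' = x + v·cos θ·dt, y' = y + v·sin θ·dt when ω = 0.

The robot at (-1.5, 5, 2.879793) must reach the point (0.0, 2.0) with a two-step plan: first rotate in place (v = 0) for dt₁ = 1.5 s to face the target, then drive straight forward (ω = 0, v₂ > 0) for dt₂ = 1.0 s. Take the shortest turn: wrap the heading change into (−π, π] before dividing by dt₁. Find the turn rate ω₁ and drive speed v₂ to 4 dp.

heading to target = atan2(2−5, 0−-1.5) = -1.1071
Δθ = wrap(-1.1071 − 2.8798) = 2.2962; ω₁ = Δθ/dt₁ = 1.5308
distance = √((0−-1.5)² + (2−5)²) = 3.3541; v₂ = distance/dt₂ = 3.3541

ω₁ = 1.5308, v₂ = 3.3541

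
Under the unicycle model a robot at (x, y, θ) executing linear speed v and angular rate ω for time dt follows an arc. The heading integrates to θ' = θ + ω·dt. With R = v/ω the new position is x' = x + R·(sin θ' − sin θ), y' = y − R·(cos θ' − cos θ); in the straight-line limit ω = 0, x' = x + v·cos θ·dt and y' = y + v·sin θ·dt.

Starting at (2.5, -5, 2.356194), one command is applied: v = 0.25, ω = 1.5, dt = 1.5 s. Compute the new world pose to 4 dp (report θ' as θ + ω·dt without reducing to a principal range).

θ' = 2.3562 + 1.5·1.5 = 4.6062
R = v/ω = 0.25/1.5 = 0.1667
x' = 2.5 + 0.1667·(sin 4.6062 − sin 2.3562) = 2.2164
y' = -5 − 0.1667·(cos 4.6062 − cos 2.3562) = -5.1002

(2.2164, -5.1002, 4.6062)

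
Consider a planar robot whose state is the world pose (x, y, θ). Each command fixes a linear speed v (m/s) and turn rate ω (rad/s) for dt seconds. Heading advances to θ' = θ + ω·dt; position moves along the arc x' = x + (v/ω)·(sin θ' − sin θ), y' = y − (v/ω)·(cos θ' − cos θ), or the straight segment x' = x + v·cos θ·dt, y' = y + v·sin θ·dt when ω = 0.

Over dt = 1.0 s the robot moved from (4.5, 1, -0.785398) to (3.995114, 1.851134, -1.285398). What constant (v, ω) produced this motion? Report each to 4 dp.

v = -1.0000, ω = -0.5000

Δθ = -1.285398 − -0.785398 = -0.500000
ω = Δθ/dt = -0.500000/1.0 = -0.5000
R = −Δy/(cos θ' − cos θ) = 2.0000
v = R·ω = 2.0000·-0.5000 = -1.0000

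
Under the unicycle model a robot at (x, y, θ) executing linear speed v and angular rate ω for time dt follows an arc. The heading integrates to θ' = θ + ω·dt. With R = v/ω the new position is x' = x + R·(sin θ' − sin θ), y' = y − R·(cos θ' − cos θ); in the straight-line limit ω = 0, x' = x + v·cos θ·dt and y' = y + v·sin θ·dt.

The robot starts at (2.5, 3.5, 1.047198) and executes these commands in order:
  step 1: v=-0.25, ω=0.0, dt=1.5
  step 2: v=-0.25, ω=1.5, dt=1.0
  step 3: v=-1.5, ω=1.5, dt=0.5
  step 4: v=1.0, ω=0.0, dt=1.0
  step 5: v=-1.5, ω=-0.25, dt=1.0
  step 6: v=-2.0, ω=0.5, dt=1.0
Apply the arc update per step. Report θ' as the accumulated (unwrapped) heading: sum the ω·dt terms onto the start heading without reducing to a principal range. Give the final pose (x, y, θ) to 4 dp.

(5.5413, 2.9919, 3.5472)

step 1: θ'=1.0472 (straight) → pose (2.3125, 3.1752, 1.0472)
step 2: θ'=2.5472 (R=-0.1667) → pose (2.3635, 2.9538, 2.5472)
step 3: θ'=3.2972 (R=-1.0000) → pose (3.0785, 2.7944, 3.2972)
step 4: θ'=3.2972 (straight) → pose (2.0906, 2.6394, 3.2972)
step 5: θ'=3.0472 (R=6.0000) → pose (3.5860, 2.6852, 3.0472)
step 6: θ'=3.5472 (R=-4.0000) → pose (5.5413, 2.9919, 3.5472)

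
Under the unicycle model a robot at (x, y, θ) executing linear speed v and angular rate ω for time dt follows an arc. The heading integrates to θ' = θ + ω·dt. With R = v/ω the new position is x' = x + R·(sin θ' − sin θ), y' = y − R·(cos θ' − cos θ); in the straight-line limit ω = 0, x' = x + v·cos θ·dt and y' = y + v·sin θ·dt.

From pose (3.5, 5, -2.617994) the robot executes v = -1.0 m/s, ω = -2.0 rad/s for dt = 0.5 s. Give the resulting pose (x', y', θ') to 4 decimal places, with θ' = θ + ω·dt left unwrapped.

θ' = -2.6180 + -2.0·0.5 = -3.6180
R = v/ω = -1.0/-2.0 = 0.5000
x' = 3.5 + 0.5000·(sin -3.6180 − sin -2.6180) = 3.9793
y' = 5 − 0.5000·(cos -3.6180 − cos -2.6180) = 5.0113

(3.9793, 5.0113, -3.6180)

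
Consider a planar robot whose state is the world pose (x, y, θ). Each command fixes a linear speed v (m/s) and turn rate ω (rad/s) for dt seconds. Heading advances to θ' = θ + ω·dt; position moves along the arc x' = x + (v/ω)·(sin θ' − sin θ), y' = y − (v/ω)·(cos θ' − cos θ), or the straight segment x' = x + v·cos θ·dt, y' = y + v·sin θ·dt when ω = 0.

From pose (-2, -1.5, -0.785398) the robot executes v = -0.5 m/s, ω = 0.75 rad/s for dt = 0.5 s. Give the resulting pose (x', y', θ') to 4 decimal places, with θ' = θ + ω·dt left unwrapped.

(-2.2054, -1.3601, -0.4104)

θ' = -0.7854 + 0.75·0.5 = -0.4104
R = v/ω = -0.5/0.75 = -0.6667
x' = -2 + -0.6667·(sin -0.4104 − sin -0.7854) = -2.2054
y' = -1.5 − -0.6667·(cos -0.4104 − cos -0.7854) = -1.3601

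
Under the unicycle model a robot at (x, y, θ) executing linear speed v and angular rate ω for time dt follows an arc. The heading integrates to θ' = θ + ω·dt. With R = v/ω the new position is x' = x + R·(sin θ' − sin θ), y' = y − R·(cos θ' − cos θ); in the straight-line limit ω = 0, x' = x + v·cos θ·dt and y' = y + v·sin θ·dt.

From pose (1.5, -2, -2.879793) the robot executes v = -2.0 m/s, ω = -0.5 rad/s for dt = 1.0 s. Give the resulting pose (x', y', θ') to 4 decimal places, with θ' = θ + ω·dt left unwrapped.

θ' = -2.8798 + -0.5·1.0 = -3.3798
R = v/ω = -2.0/-0.5 = 4.0000
x' = 1.5 + 4.0000·(sin -3.3798 − sin -2.8798) = 3.4791
y' = -2 − 4.0000·(cos -3.3798 − cos -2.8798) = -1.9766

(3.4791, -1.9766, -3.3798)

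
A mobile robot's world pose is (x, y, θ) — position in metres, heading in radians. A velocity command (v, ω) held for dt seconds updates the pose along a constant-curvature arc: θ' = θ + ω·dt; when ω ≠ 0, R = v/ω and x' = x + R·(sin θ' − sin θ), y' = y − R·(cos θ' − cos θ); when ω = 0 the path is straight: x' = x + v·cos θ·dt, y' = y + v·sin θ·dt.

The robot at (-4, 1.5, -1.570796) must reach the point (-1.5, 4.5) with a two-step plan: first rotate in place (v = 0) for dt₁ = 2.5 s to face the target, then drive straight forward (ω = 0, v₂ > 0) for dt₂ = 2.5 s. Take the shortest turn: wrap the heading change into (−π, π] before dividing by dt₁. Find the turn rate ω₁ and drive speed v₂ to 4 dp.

heading to target = atan2(4.5−1.5, -1.5−-4) = 0.8761
Δθ = wrap(0.8761 − -1.5708) = 2.4469; ω₁ = Δθ/dt₁ = 0.9787
distance = √((-1.5−-4)² + (4.5−1.5)²) = 3.9051; v₂ = distance/dt₂ = 1.5620

ω₁ = 0.9787, v₂ = 1.5620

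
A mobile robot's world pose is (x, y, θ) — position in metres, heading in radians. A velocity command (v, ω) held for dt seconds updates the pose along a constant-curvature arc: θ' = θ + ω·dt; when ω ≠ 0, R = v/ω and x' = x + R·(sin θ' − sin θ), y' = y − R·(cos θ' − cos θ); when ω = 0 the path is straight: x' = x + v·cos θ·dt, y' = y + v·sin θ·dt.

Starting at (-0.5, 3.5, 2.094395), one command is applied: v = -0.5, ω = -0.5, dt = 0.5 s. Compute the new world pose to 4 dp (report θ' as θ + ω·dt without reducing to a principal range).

θ' = 2.0944 + -0.5·0.5 = 1.8444
R = v/ω = -0.5/-0.5 = 1.0000
x' = -0.5 + 1.0000·(sin 1.8444 − sin 2.0944) = -0.4032
y' = 3.5 − 1.0000·(cos 1.8444 − cos 2.0944) = 3.2702

(-0.4032, 3.2702, 1.8444)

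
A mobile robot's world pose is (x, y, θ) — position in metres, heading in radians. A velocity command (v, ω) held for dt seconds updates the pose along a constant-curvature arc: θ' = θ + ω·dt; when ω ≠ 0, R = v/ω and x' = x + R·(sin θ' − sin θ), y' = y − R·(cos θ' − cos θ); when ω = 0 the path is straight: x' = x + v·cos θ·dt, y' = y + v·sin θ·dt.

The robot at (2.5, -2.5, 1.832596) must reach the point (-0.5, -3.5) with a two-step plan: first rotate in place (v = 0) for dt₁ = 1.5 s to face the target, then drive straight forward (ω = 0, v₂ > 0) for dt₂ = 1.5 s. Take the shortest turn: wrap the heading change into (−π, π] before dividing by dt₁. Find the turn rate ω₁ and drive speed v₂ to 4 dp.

ω₁ = 1.0872, v₂ = 2.1082

heading to target = atan2(-3.5−-2.5, -0.5−2.5) = -2.8198
Δθ = wrap(-2.8198 − 1.8326) = 1.6307; ω₁ = Δθ/dt₁ = 1.0872
distance = √((-0.5−2.5)² + (-3.5−-2.5)²) = 3.1623; v₂ = distance/dt₂ = 2.1082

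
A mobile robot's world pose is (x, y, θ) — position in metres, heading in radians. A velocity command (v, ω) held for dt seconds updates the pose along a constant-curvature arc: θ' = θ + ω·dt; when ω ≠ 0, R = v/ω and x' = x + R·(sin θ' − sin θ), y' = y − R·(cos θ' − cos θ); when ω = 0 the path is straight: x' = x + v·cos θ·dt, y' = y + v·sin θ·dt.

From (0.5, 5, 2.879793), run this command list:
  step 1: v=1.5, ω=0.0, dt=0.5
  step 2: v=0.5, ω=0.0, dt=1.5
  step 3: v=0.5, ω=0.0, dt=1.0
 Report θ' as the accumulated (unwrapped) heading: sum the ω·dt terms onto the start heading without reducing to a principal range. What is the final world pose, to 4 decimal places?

(-1.4319, 5.5176, 2.8798)

step 1: θ'=2.8798 (straight) → pose (-0.2244, 5.1941, 2.8798)
step 2: θ'=2.8798 (straight) → pose (-0.9489, 5.3882, 2.8798)
step 3: θ'=2.8798 (straight) → pose (-1.4319, 5.5176, 2.8798)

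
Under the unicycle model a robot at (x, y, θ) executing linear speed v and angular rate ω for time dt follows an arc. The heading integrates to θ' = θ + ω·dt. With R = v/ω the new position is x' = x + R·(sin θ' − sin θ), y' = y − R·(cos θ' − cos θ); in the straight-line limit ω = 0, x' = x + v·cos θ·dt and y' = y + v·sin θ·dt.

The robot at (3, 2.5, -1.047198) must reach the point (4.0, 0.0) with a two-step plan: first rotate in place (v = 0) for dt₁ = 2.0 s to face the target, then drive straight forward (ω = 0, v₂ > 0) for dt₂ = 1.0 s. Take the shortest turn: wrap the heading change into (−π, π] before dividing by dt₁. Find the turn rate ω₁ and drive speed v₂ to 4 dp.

ω₁ = -0.0715, v₂ = 2.6926

heading to target = atan2(0−2.5, 4−3) = -1.1903
Δθ = wrap(-1.1903 − -1.0472) = -0.1431; ω₁ = Δθ/dt₁ = -0.0715
distance = √((4−3)² + (0−2.5)²) = 2.6926; v₂ = distance/dt₂ = 2.6926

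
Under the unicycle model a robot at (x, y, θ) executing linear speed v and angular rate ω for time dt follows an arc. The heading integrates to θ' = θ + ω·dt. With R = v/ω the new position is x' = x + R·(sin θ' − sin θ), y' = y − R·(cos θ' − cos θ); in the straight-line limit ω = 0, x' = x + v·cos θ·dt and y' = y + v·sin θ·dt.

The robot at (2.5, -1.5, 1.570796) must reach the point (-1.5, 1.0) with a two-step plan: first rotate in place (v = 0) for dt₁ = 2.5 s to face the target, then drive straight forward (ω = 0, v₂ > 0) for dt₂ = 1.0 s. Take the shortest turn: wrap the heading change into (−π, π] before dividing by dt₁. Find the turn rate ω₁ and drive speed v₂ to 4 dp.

heading to target = atan2(1−-1.5, -1.5−2.5) = 2.5830
Δθ = wrap(2.5830 − 1.5708) = 1.0122; ω₁ = Δθ/dt₁ = 0.4049
distance = √((-1.5−2.5)² + (1−-1.5)²) = 4.7170; v₂ = distance/dt₂ = 4.7170

ω₁ = 0.4049, v₂ = 4.7170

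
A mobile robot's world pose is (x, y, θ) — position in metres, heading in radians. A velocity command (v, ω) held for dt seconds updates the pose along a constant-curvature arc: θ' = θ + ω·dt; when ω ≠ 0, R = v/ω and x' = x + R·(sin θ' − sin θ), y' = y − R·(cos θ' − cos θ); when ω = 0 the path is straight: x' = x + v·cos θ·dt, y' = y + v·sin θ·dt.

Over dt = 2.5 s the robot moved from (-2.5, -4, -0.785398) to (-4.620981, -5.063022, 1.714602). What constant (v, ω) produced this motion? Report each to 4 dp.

v = -1.2500, ω = 1.0000

Δθ = 1.714602 − -0.785398 = 2.500000
ω = Δθ/dt = 2.500000/2.5 = 1.0000
R = Δx/(sin θ' − sin θ) = -1.2500
v = R·ω = -1.2500·1.0000 = -1.2500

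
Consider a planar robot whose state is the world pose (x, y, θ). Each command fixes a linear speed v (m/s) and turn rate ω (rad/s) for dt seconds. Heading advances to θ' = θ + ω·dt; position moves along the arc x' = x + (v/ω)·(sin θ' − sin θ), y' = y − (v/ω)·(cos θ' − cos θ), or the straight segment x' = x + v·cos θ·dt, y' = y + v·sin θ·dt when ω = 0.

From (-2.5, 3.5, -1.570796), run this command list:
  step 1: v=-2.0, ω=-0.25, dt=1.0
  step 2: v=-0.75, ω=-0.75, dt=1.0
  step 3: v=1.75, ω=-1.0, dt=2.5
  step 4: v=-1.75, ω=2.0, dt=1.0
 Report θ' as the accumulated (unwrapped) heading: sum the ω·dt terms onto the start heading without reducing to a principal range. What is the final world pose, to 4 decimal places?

step 1: θ'=-1.8208 (R=8.0000) → pose (-2.2513, 5.4792, -1.8208)
step 2: θ'=-2.5708 (R=1.0000) → pose (-1.8227, 6.0733, -2.5708)
step 3: θ'=-5.0708 (R=-1.7500) → pose (-4.4070, 8.1597, -5.0708)
step 4: θ'=-3.0708 (R=-0.8750) → pose (-3.5257, 6.9800, -3.0708)

(-3.5257, 6.9800, -3.0708)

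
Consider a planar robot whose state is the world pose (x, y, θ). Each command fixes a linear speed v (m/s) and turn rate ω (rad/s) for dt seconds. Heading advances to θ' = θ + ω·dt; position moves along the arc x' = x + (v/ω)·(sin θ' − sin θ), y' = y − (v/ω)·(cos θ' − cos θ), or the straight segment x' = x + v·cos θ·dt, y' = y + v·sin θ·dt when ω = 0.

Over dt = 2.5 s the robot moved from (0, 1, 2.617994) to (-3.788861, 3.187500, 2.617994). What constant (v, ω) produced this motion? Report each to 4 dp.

Δθ = 2.617994 − 2.617994 = 0.000000
ω = Δθ/dt = 0.000000/2.5 = 0.0000
ω = 0 → v = (Δx·cos θ + Δy·sin θ)/dt = 1.7500

v = 1.7500, ω = 0.0000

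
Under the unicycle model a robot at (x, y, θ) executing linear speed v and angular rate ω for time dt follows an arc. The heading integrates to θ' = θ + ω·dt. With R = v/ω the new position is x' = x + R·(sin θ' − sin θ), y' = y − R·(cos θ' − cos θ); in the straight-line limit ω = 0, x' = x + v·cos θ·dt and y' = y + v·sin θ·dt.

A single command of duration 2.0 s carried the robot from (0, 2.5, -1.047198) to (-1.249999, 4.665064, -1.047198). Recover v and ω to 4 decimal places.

Δθ = -1.047198 − -1.047198 = 0.000000
ω = Δθ/dt = 0.000000/2.0 = 0.0000
ω = 0 → v = (Δx·cos θ + Δy·sin θ)/dt = -1.2500

v = -1.2500, ω = 0.0000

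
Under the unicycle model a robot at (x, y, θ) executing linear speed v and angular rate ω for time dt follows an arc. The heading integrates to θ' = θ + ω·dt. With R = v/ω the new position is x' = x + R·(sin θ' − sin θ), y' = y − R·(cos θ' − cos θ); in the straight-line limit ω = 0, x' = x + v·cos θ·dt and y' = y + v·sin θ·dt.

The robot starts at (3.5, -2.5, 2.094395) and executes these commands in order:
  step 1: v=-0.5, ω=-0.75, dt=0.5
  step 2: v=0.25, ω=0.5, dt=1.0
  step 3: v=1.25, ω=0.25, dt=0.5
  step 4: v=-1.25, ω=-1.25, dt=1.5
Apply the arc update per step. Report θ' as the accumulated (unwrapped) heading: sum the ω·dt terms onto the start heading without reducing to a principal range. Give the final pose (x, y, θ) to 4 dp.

(2.8152, -3.6240, 0.4694)

step 1: θ'=1.7194 (R=0.6667) → pose (3.5820, -2.7346, 1.7194)
step 2: θ'=2.2194 (R=0.5000) → pose (3.4859, -2.5066, 2.2194)
step 3: θ'=2.3444 (R=5.0000) → pose (3.0783, -2.0334, 2.3444)
step 4: θ'=0.4694 (R=1.0000) → pose (2.8152, -3.6240, 0.4694)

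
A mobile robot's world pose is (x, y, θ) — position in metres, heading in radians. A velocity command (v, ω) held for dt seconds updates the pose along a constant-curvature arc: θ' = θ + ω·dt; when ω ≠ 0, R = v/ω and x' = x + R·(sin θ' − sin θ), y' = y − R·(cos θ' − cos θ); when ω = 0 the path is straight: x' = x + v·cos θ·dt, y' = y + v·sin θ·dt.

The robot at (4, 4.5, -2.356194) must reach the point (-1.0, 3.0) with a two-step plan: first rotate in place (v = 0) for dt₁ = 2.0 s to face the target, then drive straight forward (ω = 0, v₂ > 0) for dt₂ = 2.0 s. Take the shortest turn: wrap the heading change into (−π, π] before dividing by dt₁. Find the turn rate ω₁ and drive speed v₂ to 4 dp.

heading to target = atan2(3−4.5, -1−4) = -2.8501
Δθ = wrap(-2.8501 − -2.3562) = -0.4939; ω₁ = Δθ/dt₁ = -0.2470
distance = √((-1−4)² + (3−4.5)²) = 5.2202; v₂ = distance/dt₂ = 2.6101

ω₁ = -0.2470, v₂ = 2.6101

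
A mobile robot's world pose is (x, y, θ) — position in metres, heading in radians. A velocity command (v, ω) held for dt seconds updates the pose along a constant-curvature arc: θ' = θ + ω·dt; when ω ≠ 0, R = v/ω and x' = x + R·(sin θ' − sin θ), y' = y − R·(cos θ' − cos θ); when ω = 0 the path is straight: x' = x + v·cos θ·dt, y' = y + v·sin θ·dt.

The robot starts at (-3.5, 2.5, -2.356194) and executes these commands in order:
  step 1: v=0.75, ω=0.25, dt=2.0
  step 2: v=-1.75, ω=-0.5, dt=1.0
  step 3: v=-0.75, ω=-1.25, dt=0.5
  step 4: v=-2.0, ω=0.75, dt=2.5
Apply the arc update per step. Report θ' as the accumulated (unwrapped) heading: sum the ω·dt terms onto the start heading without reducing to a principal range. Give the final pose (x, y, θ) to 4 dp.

(-1.0872, 6.7081, -1.1062)

step 1: θ'=-1.8562 (R=3.0000) → pose (-4.2573, 1.2233, -1.8562)
step 2: θ'=-2.3562 (R=3.5000) → pose (-3.3738, 2.7128, -2.3562)
step 3: θ'=-2.9812 (R=0.6000) → pose (-3.0453, 2.8808, -2.9812)
step 4: θ'=-1.1062 (R=-2.6667) → pose (-1.0872, 6.7081, -1.1062)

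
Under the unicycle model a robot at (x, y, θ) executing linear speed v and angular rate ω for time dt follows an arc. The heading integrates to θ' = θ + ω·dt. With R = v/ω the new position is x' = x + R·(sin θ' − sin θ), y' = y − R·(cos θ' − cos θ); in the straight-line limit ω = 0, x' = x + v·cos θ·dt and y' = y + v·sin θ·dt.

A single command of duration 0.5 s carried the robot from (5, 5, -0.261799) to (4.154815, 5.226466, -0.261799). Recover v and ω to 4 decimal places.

v = -1.7500, ω = 0.0000

Δθ = -0.261799 − -0.261799 = 0.000000
ω = Δθ/dt = 0.000000/0.5 = 0.0000
ω = 0 → v = (Δx·cos θ + Δy·sin θ)/dt = -1.7500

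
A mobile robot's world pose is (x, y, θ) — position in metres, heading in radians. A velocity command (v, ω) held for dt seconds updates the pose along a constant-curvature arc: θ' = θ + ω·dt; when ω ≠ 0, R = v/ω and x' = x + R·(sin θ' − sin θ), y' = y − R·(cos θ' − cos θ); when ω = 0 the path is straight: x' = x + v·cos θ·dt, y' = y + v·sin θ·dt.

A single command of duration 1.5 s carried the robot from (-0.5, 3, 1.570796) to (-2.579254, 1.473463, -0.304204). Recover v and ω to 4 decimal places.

Δθ = -0.304204 − 1.570796 = -1.875000
ω = Δθ/dt = -1.875000/1.5 = -1.2500
R = Δx/(sin θ' − sin θ) = 1.6000
v = R·ω = 1.6000·-1.2500 = -2.0000

v = -2.0000, ω = -1.2500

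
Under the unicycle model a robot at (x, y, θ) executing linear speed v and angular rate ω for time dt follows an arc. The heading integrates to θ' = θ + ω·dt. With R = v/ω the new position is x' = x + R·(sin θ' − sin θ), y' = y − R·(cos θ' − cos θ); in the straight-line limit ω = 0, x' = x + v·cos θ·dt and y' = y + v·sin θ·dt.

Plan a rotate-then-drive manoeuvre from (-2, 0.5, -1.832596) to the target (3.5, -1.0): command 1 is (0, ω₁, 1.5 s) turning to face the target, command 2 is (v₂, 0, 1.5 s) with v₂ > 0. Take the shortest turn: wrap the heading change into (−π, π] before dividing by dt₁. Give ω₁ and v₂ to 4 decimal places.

heading to target = atan2(-1−0.5, 3.5−-2) = -0.2663
Δθ = wrap(-0.2663 − -1.8326) = 1.5663; ω₁ = Δθ/dt₁ = 1.0442
distance = √((3.5−-2)² + (-1−0.5)²) = 5.7009; v₂ = distance/dt₂ = 3.8006

ω₁ = 1.0442, v₂ = 3.8006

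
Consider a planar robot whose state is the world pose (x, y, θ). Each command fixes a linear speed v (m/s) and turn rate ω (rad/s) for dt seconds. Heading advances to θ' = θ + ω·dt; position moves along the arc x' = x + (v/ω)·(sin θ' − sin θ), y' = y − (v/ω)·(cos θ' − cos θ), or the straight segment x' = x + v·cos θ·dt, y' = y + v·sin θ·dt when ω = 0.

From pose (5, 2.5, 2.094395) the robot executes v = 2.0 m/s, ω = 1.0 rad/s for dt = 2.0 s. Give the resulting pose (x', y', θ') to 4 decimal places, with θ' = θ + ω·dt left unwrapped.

θ' = 2.0944 + 1.0·2.0 = 4.0944
R = v/ω = 2.0/1.0 = 2.0000
x' = 5 + 2.0000·(sin 4.0944 − sin 2.0944) = 1.6379
y' = 2.5 − 2.0000·(cos 4.0944 − cos 2.0944) = 2.6588

(1.6379, 2.6588, 4.0944)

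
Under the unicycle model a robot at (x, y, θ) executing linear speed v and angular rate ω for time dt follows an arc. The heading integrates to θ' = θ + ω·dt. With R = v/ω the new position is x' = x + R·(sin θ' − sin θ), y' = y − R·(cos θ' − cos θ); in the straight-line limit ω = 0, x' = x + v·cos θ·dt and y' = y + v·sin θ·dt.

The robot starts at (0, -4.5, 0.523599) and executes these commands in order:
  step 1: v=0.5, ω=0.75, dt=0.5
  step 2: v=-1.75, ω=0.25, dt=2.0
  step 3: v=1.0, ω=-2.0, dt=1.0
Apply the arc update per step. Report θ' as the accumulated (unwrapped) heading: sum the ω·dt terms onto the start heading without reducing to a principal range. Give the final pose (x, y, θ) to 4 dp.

(-0.4555, -7.1707, -0.6014)

step 1: θ'=0.8986 (R=0.6667) → pose (0.1883, -4.3378, 0.8986)
step 2: θ'=1.3986 (R=-7.0000) → pose (-1.2310, -7.4973, 1.3986)
step 3: θ'=-0.6014 (R=-0.5000) → pose (-0.4555, -7.1707, -0.6014)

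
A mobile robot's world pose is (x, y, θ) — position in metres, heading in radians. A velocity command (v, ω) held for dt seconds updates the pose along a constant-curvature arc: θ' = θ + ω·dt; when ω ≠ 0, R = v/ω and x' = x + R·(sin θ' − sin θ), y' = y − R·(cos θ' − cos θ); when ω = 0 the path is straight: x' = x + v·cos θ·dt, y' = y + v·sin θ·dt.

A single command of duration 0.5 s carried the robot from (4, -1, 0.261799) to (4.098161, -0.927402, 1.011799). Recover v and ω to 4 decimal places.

Δθ = 1.011799 − 0.261799 = 0.750000
ω = Δθ/dt = 0.750000/0.5 = 1.5000
R = Δx/(sin θ' − sin θ) = 0.1667
v = R·ω = 0.1667·1.5000 = 0.2500

v = 0.2500, ω = 1.5000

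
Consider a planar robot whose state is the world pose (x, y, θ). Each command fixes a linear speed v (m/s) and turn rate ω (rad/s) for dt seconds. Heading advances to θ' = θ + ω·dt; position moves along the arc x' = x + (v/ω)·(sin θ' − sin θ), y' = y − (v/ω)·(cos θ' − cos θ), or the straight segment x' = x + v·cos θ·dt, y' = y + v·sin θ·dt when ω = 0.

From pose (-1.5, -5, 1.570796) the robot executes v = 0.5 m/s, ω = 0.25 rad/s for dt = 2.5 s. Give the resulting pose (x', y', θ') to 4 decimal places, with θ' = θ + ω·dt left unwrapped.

(-1.8781, -3.8298, 2.1958)

θ' = 1.5708 + 0.25·2.5 = 2.1958
R = v/ω = 0.5/0.25 = 2.0000
x' = -1.5 + 2.0000·(sin 2.1958 − sin 1.5708) = -1.8781
y' = -5 − 2.0000·(cos 2.1958 − cos 1.5708) = -3.8298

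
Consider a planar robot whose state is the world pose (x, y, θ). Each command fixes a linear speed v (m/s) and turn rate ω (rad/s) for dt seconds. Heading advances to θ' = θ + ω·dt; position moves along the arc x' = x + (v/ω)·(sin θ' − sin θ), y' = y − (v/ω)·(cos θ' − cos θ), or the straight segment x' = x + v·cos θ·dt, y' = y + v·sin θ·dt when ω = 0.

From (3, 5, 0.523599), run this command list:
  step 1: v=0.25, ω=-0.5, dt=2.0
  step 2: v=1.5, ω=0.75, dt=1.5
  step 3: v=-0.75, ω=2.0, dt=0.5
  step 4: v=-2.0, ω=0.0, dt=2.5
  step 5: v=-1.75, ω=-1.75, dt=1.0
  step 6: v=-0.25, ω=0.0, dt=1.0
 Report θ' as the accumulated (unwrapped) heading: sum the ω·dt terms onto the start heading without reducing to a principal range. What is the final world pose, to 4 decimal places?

step 1: θ'=-0.4764 (R=-0.5000) → pose (3.4793, 5.0113, -0.4764)
step 2: θ'=0.6486 (R=2.0000) → pose (5.6046, 5.1948, 0.6486)
step 3: θ'=1.6486 (R=-0.3750) → pose (5.4573, 4.8668, 1.6486)
step 4: θ'=1.6486 (straight) → pose (5.8459, -0.1181, 1.6486)
step 5: θ'=-0.1014 (R=1.0000) → pose (4.7477, -1.1907, -0.1014)
step 6: θ'=-0.1014 (straight) → pose (4.4990, -1.1654, -0.1014)

(4.4990, -1.1654, -0.1014)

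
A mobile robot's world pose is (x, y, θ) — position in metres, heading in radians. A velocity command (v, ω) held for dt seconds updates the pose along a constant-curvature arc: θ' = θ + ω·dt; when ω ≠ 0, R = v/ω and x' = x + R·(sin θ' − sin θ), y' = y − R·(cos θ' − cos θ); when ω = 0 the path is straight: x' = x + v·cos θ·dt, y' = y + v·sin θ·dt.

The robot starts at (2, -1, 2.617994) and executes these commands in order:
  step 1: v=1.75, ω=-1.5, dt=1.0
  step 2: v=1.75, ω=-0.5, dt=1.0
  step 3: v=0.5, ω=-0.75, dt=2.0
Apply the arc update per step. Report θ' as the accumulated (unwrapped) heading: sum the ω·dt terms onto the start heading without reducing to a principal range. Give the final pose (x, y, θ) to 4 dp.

step 1: θ'=1.1180 (R=-1.1667) → pose (1.5342, 0.5208, 1.1180)
step 2: θ'=0.6180 (R=-3.5000) → pose (2.6536, 1.8422, 0.6180)
step 3: θ'=-0.8820 (R=-0.6667) → pose (3.5546, 1.7226, -0.8820)

(3.5546, 1.7226, -0.8820)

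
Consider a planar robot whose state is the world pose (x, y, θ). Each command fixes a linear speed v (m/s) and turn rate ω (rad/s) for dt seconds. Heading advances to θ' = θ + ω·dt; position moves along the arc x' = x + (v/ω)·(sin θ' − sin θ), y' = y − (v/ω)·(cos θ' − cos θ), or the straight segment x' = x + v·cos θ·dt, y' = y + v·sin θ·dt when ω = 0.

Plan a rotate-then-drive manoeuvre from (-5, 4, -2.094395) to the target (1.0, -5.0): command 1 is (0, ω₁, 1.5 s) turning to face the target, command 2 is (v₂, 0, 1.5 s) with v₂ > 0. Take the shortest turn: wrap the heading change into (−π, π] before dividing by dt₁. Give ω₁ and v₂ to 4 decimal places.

ω₁ = 0.7411, v₂ = 7.2111

heading to target = atan2(-5−4, 1−-5) = -0.9828
Δθ = wrap(-0.9828 − -2.0944) = 1.1116; ω₁ = Δθ/dt₁ = 0.7411
distance = √((1−-5)² + (-5−4)²) = 10.8167; v₂ = distance/dt₂ = 7.2111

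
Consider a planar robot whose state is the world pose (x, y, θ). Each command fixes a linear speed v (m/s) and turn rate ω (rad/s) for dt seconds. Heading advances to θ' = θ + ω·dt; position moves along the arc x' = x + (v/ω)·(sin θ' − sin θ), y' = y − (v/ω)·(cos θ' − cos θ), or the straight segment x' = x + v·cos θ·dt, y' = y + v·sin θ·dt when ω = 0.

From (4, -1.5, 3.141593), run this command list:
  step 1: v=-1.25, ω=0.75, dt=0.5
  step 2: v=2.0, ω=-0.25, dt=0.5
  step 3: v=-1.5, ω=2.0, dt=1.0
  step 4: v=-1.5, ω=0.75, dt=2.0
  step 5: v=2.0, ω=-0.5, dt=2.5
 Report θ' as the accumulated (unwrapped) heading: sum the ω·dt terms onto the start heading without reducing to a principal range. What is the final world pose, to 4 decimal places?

(6.0384, -0.1865, 5.6416)

step 1: θ'=3.5166 (R=-1.6667) → pose (4.6105, -1.3842, 3.5166)
step 2: θ'=3.3916 (R=-8.0000) → pose (3.6595, -1.6914, 3.3916)
step 3: θ'=5.3916 (R=-0.7500) → pose (4.0575, -0.4936, 5.3916)
step 4: θ'=6.8916 (R=-2.0000) → pose (1.3582, -0.1088, 6.8916)
step 5: θ'=5.6416 (R=-4.0000) → pose (6.0384, -0.1865, 5.6416)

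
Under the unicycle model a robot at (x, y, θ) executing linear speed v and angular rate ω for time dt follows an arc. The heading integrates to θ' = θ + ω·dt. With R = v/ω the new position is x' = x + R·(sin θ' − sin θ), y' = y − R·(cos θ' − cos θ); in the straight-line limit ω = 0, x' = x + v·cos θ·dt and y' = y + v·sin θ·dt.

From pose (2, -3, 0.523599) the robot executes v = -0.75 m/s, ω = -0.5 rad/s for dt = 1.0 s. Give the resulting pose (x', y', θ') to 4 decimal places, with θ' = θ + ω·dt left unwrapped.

(1.2854, -3.2005, 0.0236)

θ' = 0.5236 + -0.5·1.0 = 0.0236
R = v/ω = -0.75/-0.5 = 1.5000
x' = 2 + 1.5000·(sin 0.0236 − sin 0.5236) = 1.2854
y' = -3 − 1.5000·(cos 0.0236 − cos 0.5236) = -3.2005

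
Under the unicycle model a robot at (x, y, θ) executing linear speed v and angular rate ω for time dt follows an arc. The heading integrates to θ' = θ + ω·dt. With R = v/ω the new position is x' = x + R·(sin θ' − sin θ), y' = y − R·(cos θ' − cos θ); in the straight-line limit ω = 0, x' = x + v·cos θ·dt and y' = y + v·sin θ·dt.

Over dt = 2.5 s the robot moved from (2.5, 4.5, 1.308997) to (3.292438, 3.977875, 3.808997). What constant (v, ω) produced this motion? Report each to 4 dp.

v = -0.5000, ω = 1.0000

Δθ = 3.808997 − 1.308997 = 2.500000
ω = Δθ/dt = 2.500000/2.5 = 1.0000
R = Δx/(sin θ' − sin θ) = -0.5000
v = R·ω = -0.5000·1.0000 = -0.5000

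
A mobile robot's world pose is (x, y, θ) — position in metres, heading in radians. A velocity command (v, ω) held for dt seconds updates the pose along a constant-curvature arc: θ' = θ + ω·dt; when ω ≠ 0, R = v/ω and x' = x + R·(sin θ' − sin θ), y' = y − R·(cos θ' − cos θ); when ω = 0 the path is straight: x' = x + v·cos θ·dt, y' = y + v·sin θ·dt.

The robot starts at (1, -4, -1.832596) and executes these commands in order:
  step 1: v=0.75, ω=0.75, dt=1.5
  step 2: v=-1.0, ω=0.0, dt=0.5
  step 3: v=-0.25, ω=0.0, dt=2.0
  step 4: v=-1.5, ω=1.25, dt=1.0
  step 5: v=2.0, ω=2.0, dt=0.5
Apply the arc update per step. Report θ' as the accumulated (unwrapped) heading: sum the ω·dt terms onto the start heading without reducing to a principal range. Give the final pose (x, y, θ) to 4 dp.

(-0.3601, -3.4248, 1.5424)

step 1: θ'=-0.7076 (R=1.0000) → pose (1.3159, -5.0187, -0.7076)
step 2: θ'=-0.7076 (straight) → pose (0.9360, -4.6937, -0.7076)
step 3: θ'=-0.7076 (straight) → pose (0.5560, -4.3687, -0.7076)
step 4: θ'=0.5424 (R=-1.2000) → pose (-0.8435, -4.2529, 0.5424)
step 5: θ'=1.5424 (R=1.0000) → pose (-0.3601, -3.4248, 1.5424)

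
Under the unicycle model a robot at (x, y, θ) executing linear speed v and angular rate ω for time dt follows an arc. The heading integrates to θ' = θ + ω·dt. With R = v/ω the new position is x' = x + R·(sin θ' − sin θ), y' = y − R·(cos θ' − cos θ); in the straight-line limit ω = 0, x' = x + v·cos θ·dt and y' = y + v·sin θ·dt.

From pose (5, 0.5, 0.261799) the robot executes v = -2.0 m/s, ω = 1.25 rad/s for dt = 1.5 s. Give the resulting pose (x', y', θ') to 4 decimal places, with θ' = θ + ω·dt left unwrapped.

θ' = 0.2618 + 1.25·1.5 = 2.1368
R = v/ω = -2.0/1.25 = -1.6000
x' = 5 + -1.6000·(sin 2.1368 − sin 0.2618) = 4.0636
y' = 0.5 − -1.6000·(cos 2.1368 − cos 0.2618) = -1.9035

(4.0636, -1.9035, 2.1368)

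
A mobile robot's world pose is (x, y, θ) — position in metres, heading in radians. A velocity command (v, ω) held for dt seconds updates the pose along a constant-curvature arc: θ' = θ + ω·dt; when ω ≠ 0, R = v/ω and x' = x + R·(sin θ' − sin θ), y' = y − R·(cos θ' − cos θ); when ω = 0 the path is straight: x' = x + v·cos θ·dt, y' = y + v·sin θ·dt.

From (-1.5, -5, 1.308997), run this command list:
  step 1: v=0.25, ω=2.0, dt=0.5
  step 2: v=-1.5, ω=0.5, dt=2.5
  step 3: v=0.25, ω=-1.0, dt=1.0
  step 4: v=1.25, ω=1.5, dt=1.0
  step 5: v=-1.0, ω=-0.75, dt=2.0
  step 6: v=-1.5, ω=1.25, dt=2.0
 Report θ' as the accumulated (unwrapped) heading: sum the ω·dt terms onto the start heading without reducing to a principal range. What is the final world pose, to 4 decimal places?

step 1: θ'=2.3090 (R=0.1250) → pose (-1.5283, -4.8835, 2.3090)
step 2: θ'=3.5590 (R=-3.0000) → pose (1.9069, -5.6071, 3.5590)
step 3: θ'=2.5590 (R=-0.2500) → pose (1.6680, -5.5873, 2.5590)
step 4: θ'=4.0590 (R=0.8333) → pose (0.5478, -5.7766, 4.0590)
step 5: θ'=2.5590 (R=1.3333) → pose (2.3401, -5.4737, 2.5590)
step 6: θ'=5.0590 (R=-1.2000) → pose (4.1290, -4.0640, 5.0590)

(4.1290, -4.0640, 5.0590)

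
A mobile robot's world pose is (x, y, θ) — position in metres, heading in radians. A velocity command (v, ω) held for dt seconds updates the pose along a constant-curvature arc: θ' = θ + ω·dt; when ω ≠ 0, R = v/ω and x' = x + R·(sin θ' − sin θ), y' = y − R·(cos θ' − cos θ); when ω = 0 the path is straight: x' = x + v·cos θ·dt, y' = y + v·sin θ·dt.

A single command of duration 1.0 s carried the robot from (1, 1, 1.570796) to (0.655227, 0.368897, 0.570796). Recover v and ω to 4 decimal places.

Δθ = 0.570796 − 1.570796 = -1.000000
ω = Δθ/dt = -1.000000/1.0 = -1.0000
R = −Δy/(cos θ' − cos θ) = 0.7500
v = R·ω = 0.7500·-1.0000 = -0.7500

v = -0.7500, ω = -1.0000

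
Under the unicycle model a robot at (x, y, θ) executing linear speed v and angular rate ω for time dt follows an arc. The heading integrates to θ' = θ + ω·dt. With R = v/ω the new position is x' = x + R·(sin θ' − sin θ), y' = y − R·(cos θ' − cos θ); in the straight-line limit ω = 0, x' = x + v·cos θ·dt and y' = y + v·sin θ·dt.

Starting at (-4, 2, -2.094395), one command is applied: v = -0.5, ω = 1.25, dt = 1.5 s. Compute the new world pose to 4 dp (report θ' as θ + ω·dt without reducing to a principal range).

θ' = -2.0944 + 1.25·1.5 = -0.2194
R = v/ω = -0.5/1.25 = -0.4000
x' = -4 + -0.4000·(sin -0.2194 − sin -2.0944) = -4.2594
y' = 2 − -0.4000·(cos -0.2194 − cos -2.0944) = 2.5904

(-4.2594, 2.5904, -0.2194)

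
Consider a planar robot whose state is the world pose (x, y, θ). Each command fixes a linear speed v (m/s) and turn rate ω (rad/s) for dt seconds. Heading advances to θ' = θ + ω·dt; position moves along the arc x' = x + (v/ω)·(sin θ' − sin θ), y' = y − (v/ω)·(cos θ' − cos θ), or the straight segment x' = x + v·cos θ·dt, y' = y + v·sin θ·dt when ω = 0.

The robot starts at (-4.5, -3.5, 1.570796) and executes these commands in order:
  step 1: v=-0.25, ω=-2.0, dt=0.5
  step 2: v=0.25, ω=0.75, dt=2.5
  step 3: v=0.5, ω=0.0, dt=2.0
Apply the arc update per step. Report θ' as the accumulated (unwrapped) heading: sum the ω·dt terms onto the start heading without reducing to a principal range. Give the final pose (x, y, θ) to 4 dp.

step 1: θ'=0.5708 (R=0.1250) → pose (-4.5575, -3.6052, 0.5708)
step 2: θ'=2.4458 (R=0.3333) → pose (-4.5239, -3.0688, 2.4458)
step 3: θ'=2.4458 (straight) → pose (-5.2914, -2.4278, 2.4458)

(-5.2914, -2.4278, 2.4458)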